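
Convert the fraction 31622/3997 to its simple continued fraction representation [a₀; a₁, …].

Repeatedly divide and take the remainder:
⌊31622/3997⌋ = 7, remainder 3643
⌊3997/3643⌋ = 1, remainder 354
⌊3643/354⌋ = 10, remainder 103
⌊354/103⌋ = 3, remainder 45
⌊103/45⌋ = 2, remainder 13
⌊45/13⌋ = 3, remainder 6
⌊13/6⌋ = 2, remainder 1
⌊6/1⌋ = 6, remainder 0

[7; 1, 10, 3, 2, 3, 2, 6]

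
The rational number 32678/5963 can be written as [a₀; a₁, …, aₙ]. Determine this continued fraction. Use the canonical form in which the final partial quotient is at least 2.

[5; 2, 12, 12, 2, 9]

32678 ÷ 5963 → quotient 5, remainder 2863
5963 ÷ 2863 → quotient 2, remainder 237
2863 ÷ 237 → quotient 12, remainder 19
237 ÷ 19 → quotient 12, remainder 9
19 ÷ 9 → quotient 2, remainder 1
9 ÷ 1 → quotient 9, remainder 0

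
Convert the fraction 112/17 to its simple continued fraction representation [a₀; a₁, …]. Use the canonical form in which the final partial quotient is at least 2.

[6; 1, 1, 2, 3]

⌊112/17⌋ = 6, remainder 10
⌊17/10⌋ = 1, remainder 7
⌊10/7⌋ = 1, remainder 3
⌊7/3⌋ = 2, remainder 1
⌊3/1⌋ = 3, remainder 0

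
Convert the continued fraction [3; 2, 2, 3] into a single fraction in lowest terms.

Start with 3.
2 + 1/(3/1) = 2 + 1/3 = 7/3
2 + 1/(7/3) = 2 + 3/7 = 17/7
3 + 1/(17/7) = 3 + 7/17 = 58/17

58/17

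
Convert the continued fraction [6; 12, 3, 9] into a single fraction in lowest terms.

a_0 = 6: 6/1
a_1 = 12: 73/12
a_2 = 3: 225/37
a_3 = 9: 2098/345

2098/345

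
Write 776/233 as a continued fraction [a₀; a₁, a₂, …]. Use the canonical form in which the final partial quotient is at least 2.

[3; 3, 38, 2]

Repeatedly divide and take the remainder:
⌊776/233⌋ = 3, remainder 77
⌊233/77⌋ = 3, remainder 2
⌊77/2⌋ = 38, remainder 1
⌊2/1⌋ = 2, remainder 0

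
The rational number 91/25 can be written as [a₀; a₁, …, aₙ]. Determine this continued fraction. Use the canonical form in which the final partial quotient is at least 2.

91 ÷ 25 → quotient 3, remainder 16
25 ÷ 16 → quotient 1, remainder 9
16 ÷ 9 → quotient 1, remainder 7
9 ÷ 7 → quotient 1, remainder 2
7 ÷ 2 → quotient 3, remainder 1
2 ÷ 1 → quotient 2, remainder 0

[3; 1, 1, 1, 3, 2]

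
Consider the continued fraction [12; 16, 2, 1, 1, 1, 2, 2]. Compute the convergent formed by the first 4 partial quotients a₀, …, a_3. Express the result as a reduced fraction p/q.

591/49

Compute successive convergents:
a_0 = 12: 12/1
a_1 = 16: 193/16
a_2 = 2: 398/33
a_3 = 1: 591/49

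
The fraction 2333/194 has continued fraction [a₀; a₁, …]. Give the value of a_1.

38

2333 ÷ 194 → quotient 12, remainder 5
194 ÷ 5 → quotient 38, remainder 4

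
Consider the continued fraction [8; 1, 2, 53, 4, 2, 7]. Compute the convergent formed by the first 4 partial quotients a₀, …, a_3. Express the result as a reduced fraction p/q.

1387/160

a_0 = 8: 8/1
a_1 = 1: 9/1
a_2 = 2: 26/3
a_3 = 53: 1387/160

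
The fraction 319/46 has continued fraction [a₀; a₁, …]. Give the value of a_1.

319 ÷ 46 → quotient 6, remainder 43
46 ÷ 43 → quotient 1, remainder 3

1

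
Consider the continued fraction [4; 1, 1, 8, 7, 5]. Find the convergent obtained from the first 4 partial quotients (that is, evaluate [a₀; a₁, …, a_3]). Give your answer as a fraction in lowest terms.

77/17

Use the convergent recurrence hₖ = aₖ·hₖ₋₁ + hₖ₋₂ (and likewise for the denominators kₖ):
a_0 = 4: 4/1
a_1 = 1: 5/1
a_2 = 1: 9/2
a_3 = 8: 77/17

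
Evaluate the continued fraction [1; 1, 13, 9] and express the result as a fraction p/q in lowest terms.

245/127

a_0 = 1: 1/1
a_1 = 1: 2/1
a_2 = 13: 27/14
a_3 = 9: 245/127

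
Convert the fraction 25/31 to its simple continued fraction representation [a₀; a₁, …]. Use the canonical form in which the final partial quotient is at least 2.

25 ÷ 31 → quotient 0, remainder 25
31 ÷ 25 → quotient 1, remainder 6
25 ÷ 6 → quotient 4, remainder 1
6 ÷ 1 → quotient 6, remainder 0

[0; 1, 4, 6]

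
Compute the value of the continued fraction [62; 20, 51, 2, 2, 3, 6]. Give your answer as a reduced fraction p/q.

Start with 6.
3 + 1/(6/1) = 3 + 1/6 = 19/6
2 + 1/(19/6) = 2 + 6/19 = 44/19
2 + 1/(44/19) = 2 + 19/44 = 107/44
51 + 1/(107/44) = 51 + 44/107 = 5501/107
20 + 1/(5501/107) = 20 + 107/5501 = 110127/5501
62 + 1/(110127/5501) = 62 + 5501/110127 = 6833375/110127

6833375/110127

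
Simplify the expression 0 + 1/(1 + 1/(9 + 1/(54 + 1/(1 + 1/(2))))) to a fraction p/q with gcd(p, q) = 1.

1479/1643

Compute successive convergents:
a_0 = 0: 0/1
a_1 = 1: 1/1
a_2 = 9: 9/10
a_3 = 54: 487/541
a_4 = 1: 496/551
a_5 = 2: 1479/1643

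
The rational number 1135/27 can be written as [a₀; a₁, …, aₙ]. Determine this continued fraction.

1135 ÷ 27 → quotient 42, remainder 1
27 ÷ 1 → quotient 27, remainder 0

[42; 27]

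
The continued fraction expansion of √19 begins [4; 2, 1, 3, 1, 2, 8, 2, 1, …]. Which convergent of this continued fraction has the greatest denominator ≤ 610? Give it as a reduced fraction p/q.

1421/326

List convergents until the denominator exceeds the bound:
a_0 = 4: 4/1  (≤ bound)
a_1 = 2: 9/2  (≤ bound)
a_2 = 1: 13/3  (≤ bound)
a_3 = 3: 48/11  (≤ bound)
a_4 = 1: 61/14  (≤ bound)
a_5 = 2: 170/39  (≤ bound)
a_6 = 8: 1421/326  (≤ bound)
a_7 = 2: 3012/691  (> 610, stop)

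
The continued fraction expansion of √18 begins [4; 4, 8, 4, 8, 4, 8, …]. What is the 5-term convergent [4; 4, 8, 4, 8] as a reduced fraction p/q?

Build up convergents one term at a time:
a_0 = 4: 4/1
a_1 = 4: 17/4
a_2 = 8: 140/33
a_3 = 4: 577/136
a_4 = 8: 4756/1121

4756/1121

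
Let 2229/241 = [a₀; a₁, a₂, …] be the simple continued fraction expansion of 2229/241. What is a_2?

Apply division with remainder until the remainder is 0:
2229 ÷ 241 → quotient 9, remainder 60
241 ÷ 60 → quotient 4, remainder 1
60 ÷ 1 → quotient 60, remainder 0

60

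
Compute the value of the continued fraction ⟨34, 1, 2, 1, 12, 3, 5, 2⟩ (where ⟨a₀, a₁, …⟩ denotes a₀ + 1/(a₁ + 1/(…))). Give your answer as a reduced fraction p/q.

63549/1829

Start with 2.
5 + 1/(2/1) = 5 + 1/2 = 11/2
3 + 1/(11/2) = 3 + 2/11 = 35/11
12 + 1/(35/11) = 12 + 11/35 = 431/35
1 + 1/(431/35) = 1 + 35/431 = 466/431
2 + 1/(466/431) = 2 + 431/466 = 1363/466
1 + 1/(1363/466) = 1 + 466/1363 = 1829/1363
34 + 1/(1829/1363) = 34 + 1363/1829 = 63549/1829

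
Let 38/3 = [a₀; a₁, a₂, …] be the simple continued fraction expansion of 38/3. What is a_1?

1

Run the Euclidean algorithm, recording each quotient:
⌊38/3⌋ = 12, remainder 2
⌊3/2⌋ = 1, remainder 1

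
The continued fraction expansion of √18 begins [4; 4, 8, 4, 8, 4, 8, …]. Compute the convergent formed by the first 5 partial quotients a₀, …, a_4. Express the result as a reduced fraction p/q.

Work from the innermost term outward:
Start with 8.
4 + 1/(8/1) = 4 + 1/8 = 33/8
8 + 1/(33/8) = 8 + 8/33 = 272/33
4 + 1/(272/33) = 4 + 33/272 = 1121/272
4 + 1/(1121/272) = 4 + 272/1121 = 4756/1121

4756/1121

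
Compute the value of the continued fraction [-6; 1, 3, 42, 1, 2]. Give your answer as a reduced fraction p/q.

Start with 2.
1 + 1/(2/1) = 1 + 1/2 = 3/2
42 + 1/(3/2) = 42 + 2/3 = 128/3
3 + 1/(128/3) = 3 + 3/128 = 387/128
1 + 1/(387/128) = 1 + 128/387 = 515/387
-6 + 1/(515/387) = -6 + 387/515 = -2703/515

-2703/515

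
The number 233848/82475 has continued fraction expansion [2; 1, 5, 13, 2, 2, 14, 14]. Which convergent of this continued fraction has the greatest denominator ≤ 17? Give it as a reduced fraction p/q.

a_0 = 2: 2/1  (≤ bound)
a_1 = 1: 3/1  (≤ bound)
a_2 = 5: 17/6  (≤ bound)
a_3 = 13: 224/79  (> 17, stop)

17/6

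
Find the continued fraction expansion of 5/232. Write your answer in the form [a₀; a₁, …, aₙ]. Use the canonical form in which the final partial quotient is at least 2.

[0; 46, 2, 2]

5 = 0·232 + 5, so a_0 = 0
232 = 46·5 + 2, so a_1 = 46
5 = 2·2 + 1, so a_2 = 2
2 = 2·1 + 0, so a_3 = 2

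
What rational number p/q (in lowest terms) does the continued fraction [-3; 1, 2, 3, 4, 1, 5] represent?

-709/308

Use the convergent recurrence hₖ = aₖ·hₖ₋₁ + hₖ₋₂ (and likewise for the denominators kₖ):
a_0 = -3: -3/1
a_1 = 1: -2/1
a_2 = 2: -7/3
a_3 = 3: -23/10
a_4 = 4: -99/43
a_5 = 1: -122/53
a_6 = 5: -709/308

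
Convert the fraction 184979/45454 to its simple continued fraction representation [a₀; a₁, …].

Repeatedly divide and take the remainder:
⌊184979/45454⌋ = 4, remainder 3163
⌊45454/3163⌋ = 14, remainder 1172
⌊3163/1172⌋ = 2, remainder 819
⌊1172/819⌋ = 1, remainder 353
⌊819/353⌋ = 2, remainder 113
⌊353/113⌋ = 3, remainder 14
⌊113/14⌋ = 8, remainder 1
⌊14/1⌋ = 14, remainder 0

[4; 14, 2, 1, 2, 3, 8, 14]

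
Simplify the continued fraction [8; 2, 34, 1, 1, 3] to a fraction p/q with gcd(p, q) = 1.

Starting at the tail and folding back:
Start with 3.
1 + 1/(3/1) = 1 + 1/3 = 4/3
1 + 1/(4/3) = 1 + 3/4 = 7/4
34 + 1/(7/4) = 34 + 4/7 = 242/7
2 + 1/(242/7) = 2 + 7/242 = 491/242
8 + 1/(491/242) = 8 + 242/491 = 4170/491

4170/491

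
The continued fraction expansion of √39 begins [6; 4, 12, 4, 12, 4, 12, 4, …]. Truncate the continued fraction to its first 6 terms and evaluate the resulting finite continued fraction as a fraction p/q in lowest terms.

62425/9996

Build up convergents one term at a time:
a_0 = 6: 6/1
a_1 = 4: 25/4
a_2 = 12: 306/49
a_3 = 4: 1249/200
a_4 = 12: 15294/2449
a_5 = 4: 62425/9996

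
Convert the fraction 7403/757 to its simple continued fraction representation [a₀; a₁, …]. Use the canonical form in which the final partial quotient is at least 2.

[9; 1, 3, 1, 1, 7, 11]

7403 = 9·757 + 590, so a_0 = 9
757 = 1·590 + 167, so a_1 = 1
590 = 3·167 + 89, so a_2 = 3
167 = 1·89 + 78, so a_3 = 1
89 = 1·78 + 11, so a_4 = 1
78 = 7·11 + 1, so a_5 = 7
11 = 11·1 + 0, so a_6 = 11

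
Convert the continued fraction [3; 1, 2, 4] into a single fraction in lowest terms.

48/13

Start with 4.
2 + 1/(4/1) = 2 + 1/4 = 9/4
1 + 1/(9/4) = 1 + 4/9 = 13/9
3 + 1/(13/9) = 3 + 9/13 = 48/13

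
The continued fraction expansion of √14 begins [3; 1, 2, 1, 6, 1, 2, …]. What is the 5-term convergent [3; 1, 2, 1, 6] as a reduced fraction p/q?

101/27

Start with 6.
1 + 1/(6/1) = 1 + 1/6 = 7/6
2 + 1/(7/6) = 2 + 6/7 = 20/7
1 + 1/(20/7) = 1 + 7/20 = 27/20
3 + 1/(27/20) = 3 + 20/27 = 101/27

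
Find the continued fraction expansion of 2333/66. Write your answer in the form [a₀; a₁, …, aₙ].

[35; 2, 1, 6, 1, 2]

2333 ÷ 66 → quotient 35, remainder 23
66 ÷ 23 → quotient 2, remainder 20
23 ÷ 20 → quotient 1, remainder 3
20 ÷ 3 → quotient 6, remainder 2
3 ÷ 2 → quotient 1, remainder 1
2 ÷ 1 → quotient 2, remainder 0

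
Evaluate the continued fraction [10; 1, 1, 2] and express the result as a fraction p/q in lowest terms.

53/5

Work from the innermost term outward:
Start with 2.
1 + 1/(2/1) = 1 + 1/2 = 3/2
1 + 1/(3/2) = 1 + 2/3 = 5/3
10 + 1/(5/3) = 10 + 3/5 = 53/5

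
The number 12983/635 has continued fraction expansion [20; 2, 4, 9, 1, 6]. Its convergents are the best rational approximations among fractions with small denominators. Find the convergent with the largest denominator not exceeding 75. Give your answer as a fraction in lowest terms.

a_0 = 20: 20/1  (≤ bound)
a_1 = 2: 41/2  (≤ bound)
a_2 = 4: 184/9  (≤ bound)
a_3 = 9: 1697/83  (> 75, stop)

184/9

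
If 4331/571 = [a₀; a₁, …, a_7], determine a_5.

3

⌊4331/571⌋ = 7, remainder 334
⌊571/334⌋ = 1, remainder 237
⌊334/237⌋ = 1, remainder 97
⌊237/97⌋ = 2, remainder 43
⌊97/43⌋ = 2, remainder 11
⌊43/11⌋ = 3, remainder 10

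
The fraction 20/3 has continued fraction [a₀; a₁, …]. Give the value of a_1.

Repeatedly divide and take the remainder:
⌊20/3⌋ = 6, remainder 2
⌊3/2⌋ = 1, remainder 1

1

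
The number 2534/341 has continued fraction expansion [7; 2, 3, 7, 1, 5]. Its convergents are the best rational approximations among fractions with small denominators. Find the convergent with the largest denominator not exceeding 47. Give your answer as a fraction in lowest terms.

52/7

a_0 = 7: 7/1  (≤ bound)
a_1 = 2: 15/2  (≤ bound)
a_2 = 3: 52/7  (≤ bound)
a_3 = 7: 379/51  (> 47, stop)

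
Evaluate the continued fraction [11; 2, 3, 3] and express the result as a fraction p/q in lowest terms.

263/23

a_0 = 11: 11/1
a_1 = 2: 23/2
a_2 = 3: 80/7
a_3 = 3: 263/23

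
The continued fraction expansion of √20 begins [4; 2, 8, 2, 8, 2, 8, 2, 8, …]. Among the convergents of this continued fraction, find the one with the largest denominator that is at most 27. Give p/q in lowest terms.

76/17

a_0 = 4: 4/1  (≤ bound)
a_1 = 2: 9/2  (≤ bound)
a_2 = 8: 76/17  (≤ bound)
a_3 = 2: 161/36  (> 27, stop)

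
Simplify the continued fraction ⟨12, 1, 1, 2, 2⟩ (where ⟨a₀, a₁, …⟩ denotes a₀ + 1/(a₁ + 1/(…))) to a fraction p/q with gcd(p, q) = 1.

151/12

Start with 2.
2 + 1/(2/1) = 2 + 1/2 = 5/2
1 + 1/(5/2) = 1 + 2/5 = 7/5
1 + 1/(7/5) = 1 + 5/7 = 12/7
12 + 1/(12/7) = 12 + 7/12 = 151/12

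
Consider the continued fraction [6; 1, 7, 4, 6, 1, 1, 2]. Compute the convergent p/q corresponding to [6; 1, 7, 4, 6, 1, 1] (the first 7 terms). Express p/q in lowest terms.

a_0 = 6: 6/1
a_1 = 1: 7/1
a_2 = 7: 55/8
a_3 = 4: 227/33
a_4 = 6: 1417/206
a_5 = 1: 1644/239
a_6 = 1: 3061/445

3061/445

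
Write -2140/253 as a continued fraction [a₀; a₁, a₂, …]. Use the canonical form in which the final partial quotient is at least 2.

Repeatedly divide and take the remainder:
⌊-2140/253⌋ = -9, remainder 137
⌊253/137⌋ = 1, remainder 116
⌊137/116⌋ = 1, remainder 21
⌊116/21⌋ = 5, remainder 11
⌊21/11⌋ = 1, remainder 10
⌊11/10⌋ = 1, remainder 1
⌊10/1⌋ = 10, remainder 0

[-9; 1, 1, 5, 1, 1, 10]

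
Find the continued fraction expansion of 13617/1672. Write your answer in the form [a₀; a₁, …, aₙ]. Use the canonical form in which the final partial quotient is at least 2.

[8; 6, 1, 15, 15]

13617 ÷ 1672 → quotient 8, remainder 241
1672 ÷ 241 → quotient 6, remainder 226
241 ÷ 226 → quotient 1, remainder 15
226 ÷ 15 → quotient 15, remainder 1
15 ÷ 1 → quotient 15, remainder 0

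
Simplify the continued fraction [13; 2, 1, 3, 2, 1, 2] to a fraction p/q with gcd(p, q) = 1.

1296/97

a_0 = 13: 13/1
a_1 = 2: 27/2
a_2 = 1: 40/3
a_3 = 3: 147/11
a_4 = 2: 334/25
a_5 = 1: 481/36
a_6 = 2: 1296/97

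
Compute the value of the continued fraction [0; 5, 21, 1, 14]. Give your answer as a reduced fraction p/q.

329/1660

a_0 = 0: 0/1
a_1 = 5: 1/5
a_2 = 21: 21/106
a_3 = 1: 22/111
a_4 = 14: 329/1660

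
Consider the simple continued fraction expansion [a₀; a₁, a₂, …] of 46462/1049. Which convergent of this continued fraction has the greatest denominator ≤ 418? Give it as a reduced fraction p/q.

List convergents until the denominator exceeds the bound:
a_0 = 44: 44/1  (≤ bound)
a_1 = 3: 133/3  (≤ bound)
a_2 = 2: 310/7  (≤ bound)
a_3 = 2: 753/17  (≤ bound)
a_4 = 1: 1063/24  (≤ bound)
a_5 = 43: 46462/1049  (> 418, stop)

1063/24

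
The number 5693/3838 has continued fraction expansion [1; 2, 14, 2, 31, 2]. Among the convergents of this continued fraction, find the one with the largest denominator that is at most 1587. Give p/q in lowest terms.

List convergents until the denominator exceeds the bound:
a_0 = 1: 1/1  (≤ bound)
a_1 = 2: 3/2  (≤ bound)
a_2 = 14: 43/29  (≤ bound)
a_3 = 2: 89/60  (≤ bound)
a_4 = 31: 2802/1889  (> 1587, stop)

89/60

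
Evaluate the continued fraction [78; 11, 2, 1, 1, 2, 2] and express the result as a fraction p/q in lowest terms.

Work from the innermost term outward:
Start with 2.
2 + 1/(2/1) = 2 + 1/2 = 5/2
1 + 1/(5/2) = 1 + 2/5 = 7/5
1 + 1/(7/5) = 1 + 5/7 = 12/7
2 + 1/(12/7) = 2 + 7/12 = 31/12
11 + 1/(31/12) = 11 + 12/31 = 353/31
78 + 1/(353/31) = 78 + 31/353 = 27565/353

27565/353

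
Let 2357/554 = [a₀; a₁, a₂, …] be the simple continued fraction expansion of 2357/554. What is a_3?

13

2357 = 4·554 + 141, so a_0 = 4
554 = 3·141 + 131, so a_1 = 3
141 = 1·131 + 10, so a_2 = 1
131 = 13·10 + 1, so a_3 = 13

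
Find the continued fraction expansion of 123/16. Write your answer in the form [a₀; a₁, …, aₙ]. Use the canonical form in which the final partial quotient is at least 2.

[7; 1, 2, 5]

123 ÷ 16 → quotient 7, remainder 11
16 ÷ 11 → quotient 1, remainder 5
11 ÷ 5 → quotient 2, remainder 1
5 ÷ 1 → quotient 5, remainder 0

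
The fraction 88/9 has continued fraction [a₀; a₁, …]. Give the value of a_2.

3

88 ÷ 9 → quotient 9, remainder 7
9 ÷ 7 → quotient 1, remainder 2
7 ÷ 2 → quotient 3, remainder 1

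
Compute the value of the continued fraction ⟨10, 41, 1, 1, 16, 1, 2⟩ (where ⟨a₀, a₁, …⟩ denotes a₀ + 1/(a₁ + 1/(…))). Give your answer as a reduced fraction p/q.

42863/4276

a_0 = 10: 10/1
a_1 = 41: 411/41
a_2 = 1: 421/42
a_3 = 1: 832/83
a_4 = 16: 13733/1370
a_5 = 1: 14565/1453
a_6 = 2: 42863/4276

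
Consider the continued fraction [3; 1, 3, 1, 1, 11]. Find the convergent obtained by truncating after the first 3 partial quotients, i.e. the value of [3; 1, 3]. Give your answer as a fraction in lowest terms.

15/4

Starting at the tail and folding back:
Start with 3.
1 + 1/(3/1) = 1 + 1/3 = 4/3
3 + 1/(4/3) = 3 + 3/4 = 15/4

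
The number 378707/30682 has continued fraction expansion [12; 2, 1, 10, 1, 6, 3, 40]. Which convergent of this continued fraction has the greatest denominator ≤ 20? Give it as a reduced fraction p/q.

37/3

a_0 = 12: 12/1  (≤ bound)
a_1 = 2: 25/2  (≤ bound)
a_2 = 1: 37/3  (≤ bound)
a_3 = 10: 395/32  (> 20, stop)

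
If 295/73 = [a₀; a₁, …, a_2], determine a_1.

24

Run the Euclidean algorithm, recording each quotient:
295 ÷ 73 → quotient 4, remainder 3
73 ÷ 3 → quotient 24, remainder 1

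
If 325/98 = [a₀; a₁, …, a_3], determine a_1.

⌊325/98⌋ = 3, remainder 31
⌊98/31⌋ = 3, remainder 5

3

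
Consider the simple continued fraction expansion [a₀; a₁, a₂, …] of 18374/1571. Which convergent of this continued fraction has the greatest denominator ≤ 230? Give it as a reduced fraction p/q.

a_0 = 11: 11/1  (≤ bound)
a_1 = 1: 12/1  (≤ bound)
a_2 = 2: 35/3  (≤ bound)
a_3 = 3: 117/10  (≤ bound)
a_4 = 2: 269/23  (≤ bound)
a_5 = 22: 6035/516  (> 230, stop)

269/23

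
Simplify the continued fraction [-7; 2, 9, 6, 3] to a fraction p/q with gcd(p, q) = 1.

Work from the innermost term outward:
Start with 3.
6 + 1/(3/1) = 6 + 1/3 = 19/3
9 + 1/(19/3) = 9 + 3/19 = 174/19
2 + 1/(174/19) = 2 + 19/174 = 367/174
-7 + 1/(367/174) = -7 + 174/367 = -2395/367

-2395/367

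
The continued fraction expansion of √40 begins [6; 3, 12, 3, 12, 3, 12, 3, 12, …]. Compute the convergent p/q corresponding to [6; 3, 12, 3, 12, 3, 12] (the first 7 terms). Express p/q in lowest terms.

Compute successive convergents:
a_0 = 6: 6/1
a_1 = 3: 19/3
a_2 = 12: 234/37
a_3 = 3: 721/114
a_4 = 12: 8886/1405
a_5 = 3: 27379/4329
a_6 = 12: 337434/53353

337434/53353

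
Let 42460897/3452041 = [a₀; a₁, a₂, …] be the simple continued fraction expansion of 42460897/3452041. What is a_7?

22

Apply division with remainder until the remainder is 0:
42460897 ÷ 3452041 → quotient 12, remainder 1036405
3452041 ÷ 1036405 → quotient 3, remainder 342826
1036405 ÷ 342826 → quotient 3, remainder 7927
342826 ÷ 7927 → quotient 43, remainder 1965
7927 ÷ 1965 → quotient 4, remainder 67
1965 ÷ 67 → quotient 29, remainder 22
67 ÷ 22 → quotient 3, remainder 1
22 ÷ 1 → quotient 22, remainder 0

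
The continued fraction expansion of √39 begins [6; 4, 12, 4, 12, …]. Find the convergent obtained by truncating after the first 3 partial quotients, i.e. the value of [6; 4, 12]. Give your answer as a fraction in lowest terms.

306/49

a_0 = 6: 6/1
a_1 = 4: 25/4
a_2 = 12: 306/49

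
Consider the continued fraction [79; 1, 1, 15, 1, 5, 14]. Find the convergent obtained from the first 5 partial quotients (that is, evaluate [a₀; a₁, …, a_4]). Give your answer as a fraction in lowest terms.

Build up convergents one term at a time:
a_0 = 79: 79/1
a_1 = 1: 80/1
a_2 = 1: 159/2
a_3 = 15: 2465/31
a_4 = 1: 2624/33

2624/33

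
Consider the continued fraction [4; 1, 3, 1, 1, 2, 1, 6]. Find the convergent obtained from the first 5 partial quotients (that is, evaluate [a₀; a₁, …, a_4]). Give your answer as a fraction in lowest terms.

43/9

Start with 1.
1 + 1/(1/1) = 1 + 1/1 = 2/1
3 + 1/(2/1) = 3 + 1/2 = 7/2
1 + 1/(7/2) = 1 + 2/7 = 9/7
4 + 1/(9/7) = 4 + 7/9 = 43/9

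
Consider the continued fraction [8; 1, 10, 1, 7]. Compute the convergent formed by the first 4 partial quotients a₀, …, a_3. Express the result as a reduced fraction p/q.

107/12

Build up convergents one term at a time:
a_0 = 8: 8/1
a_1 = 1: 9/1
a_2 = 10: 98/11
a_3 = 1: 107/12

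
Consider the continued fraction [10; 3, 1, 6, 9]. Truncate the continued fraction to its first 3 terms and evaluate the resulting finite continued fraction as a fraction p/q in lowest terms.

a_0 = 10: 10/1
a_1 = 3: 31/3
a_2 = 1: 41/4

41/4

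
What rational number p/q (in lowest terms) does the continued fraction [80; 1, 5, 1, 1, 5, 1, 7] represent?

53925/667

a_0 = 80: 80/1
a_1 = 1: 81/1
a_2 = 5: 485/6
a_3 = 1: 566/7
a_4 = 1: 1051/13
a_5 = 5: 5821/72
a_6 = 1: 6872/85
a_7 = 7: 53925/667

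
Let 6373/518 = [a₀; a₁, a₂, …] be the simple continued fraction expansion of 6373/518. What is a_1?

3

6373 = 12·518 + 157, so a_0 = 12
518 = 3·157 + 47, so a_1 = 3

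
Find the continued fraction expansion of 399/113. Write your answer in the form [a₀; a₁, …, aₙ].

[3; 1, 1, 7, 1, 1, 3]

Run the Euclidean algorithm, recording each quotient:
399 ÷ 113 → quotient 3, remainder 60
113 ÷ 60 → quotient 1, remainder 53
60 ÷ 53 → quotient 1, remainder 7
53 ÷ 7 → quotient 7, remainder 4
7 ÷ 4 → quotient 1, remainder 3
4 ÷ 3 → quotient 1, remainder 1
3 ÷ 1 → quotient 3, remainder 0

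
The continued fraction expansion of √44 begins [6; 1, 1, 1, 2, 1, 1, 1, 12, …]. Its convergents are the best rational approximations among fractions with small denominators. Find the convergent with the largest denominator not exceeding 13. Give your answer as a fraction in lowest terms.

73/11

a_0 = 6: 6/1  (≤ bound)
a_1 = 1: 7/1  (≤ bound)
a_2 = 1: 13/2  (≤ bound)
a_3 = 1: 20/3  (≤ bound)
a_4 = 2: 53/8  (≤ bound)
a_5 = 1: 73/11  (≤ bound)
a_6 = 1: 126/19  (> 13, stop)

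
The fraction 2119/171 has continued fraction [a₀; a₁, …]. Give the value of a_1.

2

2119 ÷ 171 → quotient 12, remainder 67
171 ÷ 67 → quotient 2, remainder 37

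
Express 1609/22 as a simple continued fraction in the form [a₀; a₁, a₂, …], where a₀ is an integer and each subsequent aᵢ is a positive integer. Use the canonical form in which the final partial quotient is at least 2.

1609 = 73·22 + 3, so a_0 = 73
22 = 7·3 + 1, so a_1 = 7
3 = 3·1 + 0, so a_2 = 3

[73; 7, 3]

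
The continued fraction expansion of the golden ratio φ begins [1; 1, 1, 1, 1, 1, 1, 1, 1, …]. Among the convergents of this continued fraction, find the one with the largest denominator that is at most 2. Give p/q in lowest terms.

a_0 = 1: 1/1  (≤ bound)
a_1 = 1: 2/1  (≤ bound)
a_2 = 1: 3/2  (≤ bound)
a_3 = 1: 5/3  (> 2, stop)

3/2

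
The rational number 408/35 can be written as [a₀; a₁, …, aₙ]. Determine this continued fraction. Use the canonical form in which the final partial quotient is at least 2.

[11; 1, 1, 1, 11]

Run the Euclidean algorithm, recording each quotient:
408 = 11·35 + 23, so a_0 = 11
35 = 1·23 + 12, so a_1 = 1
23 = 1·12 + 11, so a_2 = 1
12 = 1·11 + 1, so a_3 = 1
11 = 11·1 + 0, so a_4 = 11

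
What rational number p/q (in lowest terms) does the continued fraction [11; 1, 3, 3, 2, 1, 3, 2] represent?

Work from the innermost term outward:
Start with 2.
3 + 1/(2/1) = 3 + 1/2 = 7/2
1 + 1/(7/2) = 1 + 2/7 = 9/7
2 + 1/(9/7) = 2 + 7/9 = 25/9
3 + 1/(25/9) = 3 + 9/25 = 84/25
3 + 1/(84/25) = 3 + 25/84 = 277/84
1 + 1/(277/84) = 1 + 84/277 = 361/277
11 + 1/(361/277) = 11 + 277/361 = 4248/361

4248/361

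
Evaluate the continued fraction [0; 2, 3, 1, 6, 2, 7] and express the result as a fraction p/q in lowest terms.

433/978

a_0 = 0: 0/1
a_1 = 2: 1/2
a_2 = 3: 3/7
a_3 = 1: 4/9
a_4 = 6: 27/61
a_5 = 2: 58/131
a_6 = 7: 433/978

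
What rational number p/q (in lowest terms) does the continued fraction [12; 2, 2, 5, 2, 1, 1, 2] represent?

4665/376

a_0 = 12: 12/1
a_1 = 2: 25/2
a_2 = 2: 62/5
a_3 = 5: 335/27
a_4 = 2: 732/59
a_5 = 1: 1067/86
a_6 = 1: 1799/145
a_7 = 2: 4665/376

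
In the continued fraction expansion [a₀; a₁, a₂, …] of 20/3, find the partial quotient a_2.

2

⌊20/3⌋ = 6, remainder 2
⌊3/2⌋ = 1, remainder 1
⌊2/1⌋ = 2, remainder 0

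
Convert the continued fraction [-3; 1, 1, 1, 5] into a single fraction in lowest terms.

-40/17

Compute successive convergents:
a_0 = -3: -3/1
a_1 = 1: -2/1
a_2 = 1: -5/2
a_3 = 1: -7/3
a_4 = 5: -40/17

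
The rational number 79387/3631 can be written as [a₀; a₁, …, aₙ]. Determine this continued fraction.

Repeatedly divide and take the remainder:
⌊79387/3631⌋ = 21, remainder 3136
⌊3631/3136⌋ = 1, remainder 495
⌊3136/495⌋ = 6, remainder 166
⌊495/166⌋ = 2, remainder 163
⌊166/163⌋ = 1, remainder 3
⌊163/3⌋ = 54, remainder 1
⌊3/1⌋ = 3, remainder 0

[21; 1, 6, 2, 1, 54, 3]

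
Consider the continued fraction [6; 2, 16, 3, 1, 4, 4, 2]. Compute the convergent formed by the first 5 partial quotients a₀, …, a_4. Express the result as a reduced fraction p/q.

869/134

Compute successive convergents:
a_0 = 6: 6/1
a_1 = 2: 13/2
a_2 = 16: 214/33
a_3 = 3: 655/101
a_4 = 1: 869/134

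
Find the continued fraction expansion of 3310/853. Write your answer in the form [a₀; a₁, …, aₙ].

3310 = 3·853 + 751, so a_0 = 3
853 = 1·751 + 102, so a_1 = 1
751 = 7·102 + 37, so a_2 = 7
102 = 2·37 + 28, so a_3 = 2
37 = 1·28 + 9, so a_4 = 1
28 = 3·9 + 1, so a_5 = 3
9 = 9·1 + 0, so a_6 = 9

[3; 1, 7, 2, 1, 3, 9]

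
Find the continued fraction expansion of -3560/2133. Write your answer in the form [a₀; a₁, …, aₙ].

[-2; 3, 47, 15]

-3560 = -2·2133 + 706, so a_0 = -2
2133 = 3·706 + 15, so a_1 = 3
706 = 47·15 + 1, so a_2 = 47
15 = 15·1 + 0, so a_3 = 15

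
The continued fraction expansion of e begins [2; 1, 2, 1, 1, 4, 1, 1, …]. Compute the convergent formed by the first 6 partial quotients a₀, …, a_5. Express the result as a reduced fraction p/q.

a_0 = 2: 2/1
a_1 = 1: 3/1
a_2 = 2: 8/3
a_3 = 1: 11/4
a_4 = 1: 19/7
a_5 = 4: 87/32

87/32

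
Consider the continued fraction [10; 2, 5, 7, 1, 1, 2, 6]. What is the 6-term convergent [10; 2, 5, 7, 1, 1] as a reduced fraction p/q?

1767/169

Start with 1.
1 + 1/(1/1) = 1 + 1/1 = 2/1
7 + 1/(2/1) = 7 + 1/2 = 15/2
5 + 1/(15/2) = 5 + 2/15 = 77/15
2 + 1/(77/15) = 2 + 15/77 = 169/77
10 + 1/(169/77) = 10 + 77/169 = 1767/169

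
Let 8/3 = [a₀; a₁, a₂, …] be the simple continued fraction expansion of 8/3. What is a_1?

8 = 2·3 + 2, so a_0 = 2
3 = 1·2 + 1, so a_1 = 1

1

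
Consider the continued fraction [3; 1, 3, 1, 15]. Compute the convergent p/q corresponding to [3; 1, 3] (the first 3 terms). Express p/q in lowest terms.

Compute successive convergents:
a_0 = 3: 3/1
a_1 = 1: 4/1
a_2 = 3: 15/4

15/4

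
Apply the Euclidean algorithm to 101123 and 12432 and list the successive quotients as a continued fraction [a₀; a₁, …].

Apply division with remainder until the remainder is 0:
101123 ÷ 12432 → quotient 8, remainder 1667
12432 ÷ 1667 → quotient 7, remainder 763
1667 ÷ 763 → quotient 2, remainder 141
763 ÷ 141 → quotient 5, remainder 58
141 ÷ 58 → quotient 2, remainder 25
58 ÷ 25 → quotient 2, remainder 8
25 ÷ 8 → quotient 3, remainder 1
8 ÷ 1 → quotient 8, remainder 0

[8; 7, 2, 5, 2, 2, 3, 8]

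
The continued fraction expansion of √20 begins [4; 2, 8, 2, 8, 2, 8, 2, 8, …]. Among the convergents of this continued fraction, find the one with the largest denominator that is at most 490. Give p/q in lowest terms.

1364/305

List convergents until the denominator exceeds the bound:
a_0 = 4: 4/1  (≤ bound)
a_1 = 2: 9/2  (≤ bound)
a_2 = 8: 76/17  (≤ bound)
a_3 = 2: 161/36  (≤ bound)
a_4 = 8: 1364/305  (≤ bound)
a_5 = 2: 2889/646  (> 490, stop)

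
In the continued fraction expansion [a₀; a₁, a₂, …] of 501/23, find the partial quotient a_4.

Repeatedly divide and take the remainder:
⌊501/23⌋ = 21, remainder 18
⌊23/18⌋ = 1, remainder 5
⌊18/5⌋ = 3, remainder 3
⌊5/3⌋ = 1, remainder 2
⌊3/2⌋ = 1, remainder 1

1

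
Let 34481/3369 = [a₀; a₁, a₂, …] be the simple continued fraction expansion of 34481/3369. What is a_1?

⌊34481/3369⌋ = 10, remainder 791
⌊3369/791⌋ = 4, remainder 205

4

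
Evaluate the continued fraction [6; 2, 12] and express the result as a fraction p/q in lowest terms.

Start with 12.
2 + 1/(12/1) = 2 + 1/12 = 25/12
6 + 1/(25/12) = 6 + 12/25 = 162/25

162/25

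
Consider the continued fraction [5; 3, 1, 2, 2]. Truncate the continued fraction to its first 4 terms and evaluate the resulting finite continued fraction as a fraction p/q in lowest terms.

58/11

Build up convergents one term at a time:
a_0 = 5: 5/1
a_1 = 3: 16/3
a_2 = 1: 21/4
a_3 = 2: 58/11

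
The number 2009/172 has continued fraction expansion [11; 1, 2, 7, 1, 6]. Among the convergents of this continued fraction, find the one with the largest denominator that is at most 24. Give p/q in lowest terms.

a_0 = 11: 11/1  (≤ bound)
a_1 = 1: 12/1  (≤ bound)
a_2 = 2: 35/3  (≤ bound)
a_3 = 7: 257/22  (≤ bound)
a_4 = 1: 292/25  (> 24, stop)

257/22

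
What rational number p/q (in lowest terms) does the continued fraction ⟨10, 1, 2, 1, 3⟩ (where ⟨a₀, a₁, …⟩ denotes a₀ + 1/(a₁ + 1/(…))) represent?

Use the convergent recurrence hₖ = aₖ·hₖ₋₁ + hₖ₋₂ (and likewise for the denominators kₖ):
a_0 = 10: 10/1
a_1 = 1: 11/1
a_2 = 2: 32/3
a_3 = 1: 43/4
a_4 = 3: 161/15

161/15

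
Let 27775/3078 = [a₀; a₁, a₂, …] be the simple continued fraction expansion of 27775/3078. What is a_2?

Run the Euclidean algorithm, recording each quotient:
27775 ÷ 3078 → quotient 9, remainder 73
3078 ÷ 73 → quotient 42, remainder 12
73 ÷ 12 → quotient 6, remainder 1

6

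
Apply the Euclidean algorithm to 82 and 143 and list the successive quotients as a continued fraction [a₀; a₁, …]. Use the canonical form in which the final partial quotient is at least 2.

[0; 1, 1, 2, 1, 9, 2]

Apply division with remainder until the remainder is 0:
82 = 0·143 + 82, so a_0 = 0
143 = 1·82 + 61, so a_1 = 1
82 = 1·61 + 21, so a_2 = 1
61 = 2·21 + 19, so a_3 = 2
21 = 1·19 + 2, so a_4 = 1
19 = 9·2 + 1, so a_5 = 9
2 = 2·1 + 0, so a_6 = 2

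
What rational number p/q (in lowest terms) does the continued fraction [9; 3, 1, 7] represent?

287/31

a_0 = 9: 9/1
a_1 = 3: 28/3
a_2 = 1: 37/4
a_3 = 7: 287/31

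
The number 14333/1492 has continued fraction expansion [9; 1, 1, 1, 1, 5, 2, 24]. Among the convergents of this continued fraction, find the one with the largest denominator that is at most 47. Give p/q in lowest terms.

List convergents until the denominator exceeds the bound:
a_0 = 9: 9/1  (≤ bound)
a_1 = 1: 10/1  (≤ bound)
a_2 = 1: 19/2  (≤ bound)
a_3 = 1: 29/3  (≤ bound)
a_4 = 1: 48/5  (≤ bound)
a_5 = 5: 269/28  (≤ bound)
a_6 = 2: 586/61  (> 47, stop)

269/28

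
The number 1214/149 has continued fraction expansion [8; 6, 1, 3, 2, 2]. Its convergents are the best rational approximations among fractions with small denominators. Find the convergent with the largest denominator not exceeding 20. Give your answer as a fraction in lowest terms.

57/7

a_0 = 8: 8/1  (≤ bound)
a_1 = 6: 49/6  (≤ bound)
a_2 = 1: 57/7  (≤ bound)
a_3 = 3: 220/27  (> 20, stop)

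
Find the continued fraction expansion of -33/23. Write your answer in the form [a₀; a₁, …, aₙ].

[-2; 1, 1, 3, 3]

Run the Euclidean algorithm, recording each quotient:
-33 = -2·23 + 13, so a_0 = -2
23 = 1·13 + 10, so a_1 = 1
13 = 1·10 + 3, so a_2 = 1
10 = 3·3 + 1, so a_3 = 3
3 = 3·1 + 0, so a_4 = 3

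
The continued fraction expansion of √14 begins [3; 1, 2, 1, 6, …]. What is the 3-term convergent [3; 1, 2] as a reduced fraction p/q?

11/3

Start with 2.
1 + 1/(2/1) = 1 + 1/2 = 3/2
3 + 1/(3/2) = 3 + 2/3 = 11/3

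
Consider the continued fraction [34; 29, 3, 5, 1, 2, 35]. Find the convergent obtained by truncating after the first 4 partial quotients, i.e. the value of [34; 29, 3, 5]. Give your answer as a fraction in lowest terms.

15962/469

Start with 5.
3 + 1/(5/1) = 3 + 1/5 = 16/5
29 + 1/(16/5) = 29 + 5/16 = 469/16
34 + 1/(469/16) = 34 + 16/469 = 15962/469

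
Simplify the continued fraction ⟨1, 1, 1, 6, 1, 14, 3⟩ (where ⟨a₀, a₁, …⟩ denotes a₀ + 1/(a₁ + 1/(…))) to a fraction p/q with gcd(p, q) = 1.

Start with 3.
14 + 1/(3/1) = 14 + 1/3 = 43/3
1 + 1/(43/3) = 1 + 3/43 = 46/43
6 + 1/(46/43) = 6 + 43/46 = 319/46
1 + 1/(319/46) = 1 + 46/319 = 365/319
1 + 1/(365/319) = 1 + 319/365 = 684/365
1 + 1/(684/365) = 1 + 365/684 = 1049/684

1049/684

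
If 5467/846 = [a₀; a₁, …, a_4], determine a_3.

⌊5467/846⌋ = 6, remainder 391
⌊846/391⌋ = 2, remainder 64
⌊391/64⌋ = 6, remainder 7
⌊64/7⌋ = 9, remainder 1

9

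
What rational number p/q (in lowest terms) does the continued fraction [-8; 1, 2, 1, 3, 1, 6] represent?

-937/129

Collapse the nested fraction from the inside out:
Start with 6.
1 + 1/(6/1) = 1 + 1/6 = 7/6
3 + 1/(7/6) = 3 + 6/7 = 27/7
1 + 1/(27/7) = 1 + 7/27 = 34/27
2 + 1/(34/27) = 2 + 27/34 = 95/34
1 + 1/(95/34) = 1 + 34/95 = 129/95
-8 + 1/(129/95) = -8 + 95/129 = -937/129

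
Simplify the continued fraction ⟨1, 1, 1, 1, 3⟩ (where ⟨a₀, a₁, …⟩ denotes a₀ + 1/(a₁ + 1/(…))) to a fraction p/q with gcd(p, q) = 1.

18/11

Starting at the tail and folding back:
Start with 3.
1 + 1/(3/1) = 1 + 1/3 = 4/3
1 + 1/(4/3) = 1 + 3/4 = 7/4
1 + 1/(7/4) = 1 + 4/7 = 11/7
1 + 1/(11/7) = 1 + 7/11 = 18/11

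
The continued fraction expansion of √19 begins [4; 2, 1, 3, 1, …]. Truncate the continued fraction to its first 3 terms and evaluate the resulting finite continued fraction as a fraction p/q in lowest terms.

13/3

Start with 1.
2 + 1/(1/1) = 2 + 1/1 = 3/1
4 + 1/(3/1) = 4 + 1/3 = 13/3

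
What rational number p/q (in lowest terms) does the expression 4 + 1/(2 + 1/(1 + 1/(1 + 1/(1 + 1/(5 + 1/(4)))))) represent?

823/188

Start with 4.
5 + 1/(4/1) = 5 + 1/4 = 21/4
1 + 1/(21/4) = 1 + 4/21 = 25/21
1 + 1/(25/21) = 1 + 21/25 = 46/25
1 + 1/(46/25) = 1 + 25/46 = 71/46
2 + 1/(71/46) = 2 + 46/71 = 188/71
4 + 1/(188/71) = 4 + 71/188 = 823/188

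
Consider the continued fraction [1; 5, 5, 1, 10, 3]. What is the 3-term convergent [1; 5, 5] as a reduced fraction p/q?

a_0 = 1: 1/1
a_1 = 5: 6/5
a_2 = 5: 31/26

31/26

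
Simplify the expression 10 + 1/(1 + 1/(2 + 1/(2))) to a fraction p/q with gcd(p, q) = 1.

75/7

Start with 2.
2 + 1/(2/1) = 2 + 1/2 = 5/2
1 + 1/(5/2) = 1 + 2/5 = 7/5
10 + 1/(7/5) = 10 + 5/7 = 75/7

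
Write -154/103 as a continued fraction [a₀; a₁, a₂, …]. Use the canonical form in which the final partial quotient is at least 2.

[-2; 1, 1, 51]

Apply division with remainder until the remainder is 0:
-154 ÷ 103 → quotient -2, remainder 52
103 ÷ 52 → quotient 1, remainder 51
52 ÷ 51 → quotient 1, remainder 1
51 ÷ 1 → quotient 51, remainder 0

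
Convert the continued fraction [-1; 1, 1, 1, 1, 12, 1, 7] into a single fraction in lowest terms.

Use the convergent recurrence hₖ = aₖ·hₖ₋₁ + hₖ₋₂ (and likewise for the denominators kₖ):
a_0 = -1: -1/1
a_1 = 1: 0/1
a_2 = 1: -1/2
a_3 = 1: -1/3
a_4 = 1: -2/5
a_5 = 12: -25/63
a_6 = 1: -27/68
a_7 = 7: -214/539

-214/539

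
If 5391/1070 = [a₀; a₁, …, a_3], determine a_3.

5391 ÷ 1070 → quotient 5, remainder 41
1070 ÷ 41 → quotient 26, remainder 4
41 ÷ 4 → quotient 10, remainder 1
4 ÷ 1 → quotient 4, remainder 0

4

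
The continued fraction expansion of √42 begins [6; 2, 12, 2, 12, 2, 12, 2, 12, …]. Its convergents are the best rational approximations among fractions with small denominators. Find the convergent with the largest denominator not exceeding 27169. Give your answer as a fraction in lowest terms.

a_0 = 6: 6/1  (≤ bound)
a_1 = 2: 13/2  (≤ bound)
a_2 = 12: 162/25  (≤ bound)
a_3 = 2: 337/52  (≤ bound)
a_4 = 12: 4206/649  (≤ bound)
a_5 = 2: 8749/1350  (≤ bound)
a_6 = 12: 109194/16849  (≤ bound)
a_7 = 2: 227137/35048  (> 27169, stop)

109194/16849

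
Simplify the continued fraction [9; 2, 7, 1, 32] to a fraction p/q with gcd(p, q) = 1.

Start with 32.
1 + 1/(32/1) = 1 + 1/32 = 33/32
7 + 1/(33/32) = 7 + 32/33 = 263/33
2 + 1/(263/33) = 2 + 33/263 = 559/263
9 + 1/(559/263) = 9 + 263/559 = 5294/559

5294/559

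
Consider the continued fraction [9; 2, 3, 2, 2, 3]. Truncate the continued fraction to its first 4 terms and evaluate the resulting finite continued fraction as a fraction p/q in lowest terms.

a_0 = 9: 9/1
a_1 = 2: 19/2
a_2 = 3: 66/7
a_3 = 2: 151/16

151/16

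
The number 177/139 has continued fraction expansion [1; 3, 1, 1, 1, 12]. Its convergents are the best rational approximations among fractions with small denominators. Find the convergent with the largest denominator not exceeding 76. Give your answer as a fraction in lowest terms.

List convergents until the denominator exceeds the bound:
a_0 = 1: 1/1  (≤ bound)
a_1 = 3: 4/3  (≤ bound)
a_2 = 1: 5/4  (≤ bound)
a_3 = 1: 9/7  (≤ bound)
a_4 = 1: 14/11  (≤ bound)
a_5 = 12: 177/139  (> 76, stop)

14/11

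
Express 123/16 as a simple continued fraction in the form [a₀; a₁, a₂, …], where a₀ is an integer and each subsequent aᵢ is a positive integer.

⌊123/16⌋ = 7, remainder 11
⌊16/11⌋ = 1, remainder 5
⌊11/5⌋ = 2, remainder 1
⌊5/1⌋ = 5, remainder 0

[7; 1, 2, 5]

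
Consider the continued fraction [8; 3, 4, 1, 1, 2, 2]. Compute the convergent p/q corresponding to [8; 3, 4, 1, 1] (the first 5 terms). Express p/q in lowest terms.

241/29

a_0 = 8: 8/1
a_1 = 3: 25/3
a_2 = 4: 108/13
a_3 = 1: 133/16
a_4 = 1: 241/29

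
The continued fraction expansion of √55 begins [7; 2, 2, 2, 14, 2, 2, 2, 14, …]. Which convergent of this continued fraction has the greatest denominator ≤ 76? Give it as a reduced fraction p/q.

a_0 = 7: 7/1  (≤ bound)
a_1 = 2: 15/2  (≤ bound)
a_2 = 2: 37/5  (≤ bound)
a_3 = 2: 89/12  (≤ bound)
a_4 = 14: 1283/173  (> 76, stop)

89/12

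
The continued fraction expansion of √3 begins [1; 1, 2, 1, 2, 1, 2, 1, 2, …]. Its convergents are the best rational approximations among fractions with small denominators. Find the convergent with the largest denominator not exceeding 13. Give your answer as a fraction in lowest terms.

19/11

List convergents until the denominator exceeds the bound:
a_0 = 1: 1/1  (≤ bound)
a_1 = 1: 2/1  (≤ bound)
a_2 = 2: 5/3  (≤ bound)
a_3 = 1: 7/4  (≤ bound)
a_4 = 2: 19/11  (≤ bound)
a_5 = 1: 26/15  (> 13, stop)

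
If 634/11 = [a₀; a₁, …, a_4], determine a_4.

3

634 ÷ 11 → quotient 57, remainder 7
11 ÷ 7 → quotient 1, remainder 4
7 ÷ 4 → quotient 1, remainder 3
4 ÷ 3 → quotient 1, remainder 1
3 ÷ 1 → quotient 3, remainder 0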